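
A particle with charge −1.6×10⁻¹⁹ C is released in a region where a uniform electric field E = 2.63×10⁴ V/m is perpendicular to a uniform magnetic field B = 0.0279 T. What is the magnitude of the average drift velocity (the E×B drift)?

v_d ≈ 9.43×10⁵ m/s

In crossed fields the guiding centre drifts at v_d = |E×B|/B² = E/B, independent of charge and mass.
v_d = 2.63×10⁴/0.0279 = 9.43×10⁵ m/s.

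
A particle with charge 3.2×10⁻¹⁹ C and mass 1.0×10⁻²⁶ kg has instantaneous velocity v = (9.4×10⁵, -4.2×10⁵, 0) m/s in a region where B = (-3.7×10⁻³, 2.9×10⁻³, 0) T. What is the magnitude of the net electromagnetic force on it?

v×B = (0, 0, 1170) N/C.
F = q v×B = (3.2×10⁻¹⁹ C)·(0, 0, 1170) = (0, 0, 3.75×10⁻¹⁶) N.
|F| = 3.75×10⁻¹⁶ N.

|F| ≈ 3.75×10⁻¹⁶ N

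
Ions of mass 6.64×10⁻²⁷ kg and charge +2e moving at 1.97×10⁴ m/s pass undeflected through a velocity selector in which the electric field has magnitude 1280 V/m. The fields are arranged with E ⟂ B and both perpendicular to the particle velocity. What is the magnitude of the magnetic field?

Balance of forces in the selector: qE = qvB ⇒ B = E/v.
B = 1280/1.97×10⁴ = 0.0650 T.

B = 0.0650 T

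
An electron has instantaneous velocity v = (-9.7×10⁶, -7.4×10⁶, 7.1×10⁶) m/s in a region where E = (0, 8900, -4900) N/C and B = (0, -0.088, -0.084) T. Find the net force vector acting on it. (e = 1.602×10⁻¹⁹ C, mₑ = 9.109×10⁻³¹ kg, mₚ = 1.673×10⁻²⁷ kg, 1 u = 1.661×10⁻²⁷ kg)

F ≈ (-2.00×10⁻¹³, 1.29×10⁻¹³, -1.36×10⁻¹³) N

v×B = (1.25×10⁶, -8.15×10⁵, 8.54×10⁵) N/C.
E + v×B = (1.25×10⁶, -8.06×10⁵, 8.49×10⁵) N/C.
F = q(E + v×B) = (−1.602×10⁻¹⁹ C)·(1.25×10⁶, -8.06×10⁵, 8.49×10⁵) = (-2.00×10⁻¹³, 1.29×10⁻¹³, -1.36×10⁻¹³) N.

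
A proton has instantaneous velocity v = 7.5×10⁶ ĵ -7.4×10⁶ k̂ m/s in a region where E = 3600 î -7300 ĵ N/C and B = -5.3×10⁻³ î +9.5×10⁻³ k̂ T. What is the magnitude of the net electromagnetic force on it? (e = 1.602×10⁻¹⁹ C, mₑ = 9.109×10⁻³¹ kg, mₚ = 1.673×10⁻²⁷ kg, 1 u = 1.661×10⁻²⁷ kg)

|F| ≈ 1.45×10⁻¹⁴ N

v×B = (7.12×10⁴, 3.92×10⁴, 3.98×10⁴) N/C.
E + v×B = (7.48×10⁴, 3.19×10⁴, 3.98×10⁴) N/C.
F = q(E + v×B) = (1.602×10⁻¹⁹ C)·(7.48×10⁴, 3.19×10⁴, 3.98×10⁴) = (1.20×10⁻¹⁴, 5.11×10⁻¹⁵, 6.37×10⁻¹⁵) N.
|F| = 1.45×10⁻¹⁴ N.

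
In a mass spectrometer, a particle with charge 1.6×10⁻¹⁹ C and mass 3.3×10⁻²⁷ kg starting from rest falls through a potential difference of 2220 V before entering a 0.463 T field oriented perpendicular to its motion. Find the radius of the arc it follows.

Acceleration: |q|V = ½mv² ⇒ v = √(2|q|V/m) = √(2·1.6×10⁻¹⁹·2220/3.3×10⁻²⁷) ≈ 4.640×10⁵ m/s.
In the field: r = mv/(|q|B) = (3.3×10⁻²⁷)(4.640×10⁵)/((1.6×10⁻¹⁹)(0.463)) ≈ 0.0207 m.

r ≈ 0.0207 m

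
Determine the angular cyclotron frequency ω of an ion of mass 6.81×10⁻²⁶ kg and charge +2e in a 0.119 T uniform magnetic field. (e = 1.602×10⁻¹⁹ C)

ω ≈ 5.60×10⁵ rad/s

ω = |q|B/m.
ω = (3.204×10⁻¹⁹)(0.119)/6.81×10⁻²⁶ ≈ 5.60×10⁵ rad/s.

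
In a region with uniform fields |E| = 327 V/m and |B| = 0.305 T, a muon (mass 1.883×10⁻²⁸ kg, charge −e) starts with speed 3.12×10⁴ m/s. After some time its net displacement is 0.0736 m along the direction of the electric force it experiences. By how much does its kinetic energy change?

The magnetic force is always ⟂ v and does no work; only the electric force changes KE.
ΔKE = F_E · d = |q|E d = (1.602×10⁻¹⁹)(327)(0.0736) ≈ 3.86×10⁻¹⁸ J.

ΔKE ≈ 3.86×10⁻¹⁸ J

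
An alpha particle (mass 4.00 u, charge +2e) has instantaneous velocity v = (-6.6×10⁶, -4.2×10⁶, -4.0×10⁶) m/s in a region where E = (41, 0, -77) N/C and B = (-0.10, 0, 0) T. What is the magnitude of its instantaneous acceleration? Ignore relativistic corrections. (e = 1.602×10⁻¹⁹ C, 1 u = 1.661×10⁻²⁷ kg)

|a| ≈ 2.80×10¹³ m/s²

v×B = (0, 4.00×10⁵, -4.20×10⁵) N/C.
E + v×B = (41.0, 4.00×10⁵, -4.20×10⁵) N/C.
F = q(E + v×B) = (3.204×10⁻¹⁹ C)·(41.0, 4.00×10⁵, -4.20×10⁵) = (1.31×10⁻¹⁷, 1.28×10⁻¹³, -1.35×10⁻¹³) N.
|a| = |F|/m = 1.858×10⁻¹³/6.644×10⁻²⁷ ≈ 2.80×10¹³ m/s².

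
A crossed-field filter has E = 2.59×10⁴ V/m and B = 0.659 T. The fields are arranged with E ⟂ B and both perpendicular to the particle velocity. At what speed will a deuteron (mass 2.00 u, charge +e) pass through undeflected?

Zero net Lorentz force requires |qE| = |q v×B|, i.e. E = vB.
v = E/B = 2.59×10⁴/0.659 = 3.93×10⁴ m/s.
The result is independent of the particle's charge and mass.

v = 3.93×10⁴ m/s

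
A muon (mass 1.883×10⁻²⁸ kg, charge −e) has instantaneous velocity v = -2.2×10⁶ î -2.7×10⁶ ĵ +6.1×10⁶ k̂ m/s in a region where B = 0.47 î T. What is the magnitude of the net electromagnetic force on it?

v×B = (0, 2.87×10⁶, 1.27×10⁶) N/C.
F = q v×B = (−1.602×10⁻¹⁹ C)·(0, 2.87×10⁶, 1.27×10⁶) = (0, -4.59×10⁻¹³, -2.03×10⁻¹³) N.
|F| = 5.02×10⁻¹³ N.

|F| ≈ 5.02×10⁻¹³ N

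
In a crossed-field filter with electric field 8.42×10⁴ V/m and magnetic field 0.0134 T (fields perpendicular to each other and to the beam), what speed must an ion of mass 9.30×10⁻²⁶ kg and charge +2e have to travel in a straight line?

v = 6.28×10⁶ m/s

For undeflected motion the electric and magnetic forces balance: qE = qvB.
v = E/B = 8.42×10⁴/0.0134 = 6.28×10⁶ m/s.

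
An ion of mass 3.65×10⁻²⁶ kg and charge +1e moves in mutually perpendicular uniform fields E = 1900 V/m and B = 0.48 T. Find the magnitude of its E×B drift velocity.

v_d ≈ 4000 m/s

The E×B drift speed is v_d = E/B.
v_d = 1900/0.48 = 4000 m/s.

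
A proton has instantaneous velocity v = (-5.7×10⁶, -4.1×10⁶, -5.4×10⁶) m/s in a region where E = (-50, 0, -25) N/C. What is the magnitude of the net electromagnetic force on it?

|F| ≈ 8.96×10⁻¹⁸ N

Only an electric field acts, so F = qE = (1.602×10⁻¹⁹ C)·(-50.0, 0, -25.0) = (-8.01×10⁻¹⁸, 0, -4.00×10⁻¹⁸) N.
|F| = 8.96×10⁻¹⁸ N.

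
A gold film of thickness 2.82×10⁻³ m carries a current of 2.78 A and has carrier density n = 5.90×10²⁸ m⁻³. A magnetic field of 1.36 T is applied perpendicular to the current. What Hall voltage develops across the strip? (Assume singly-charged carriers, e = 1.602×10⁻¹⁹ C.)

V_H ≈ 1.42×10⁻⁷ V

V_H = IB/(n e t).
V_H = (2.78)(1.36)/((5.90×10²⁸)(1.602×10⁻¹⁹)(2.82×10⁻³)) ≈ 1.42×10⁻⁷ V.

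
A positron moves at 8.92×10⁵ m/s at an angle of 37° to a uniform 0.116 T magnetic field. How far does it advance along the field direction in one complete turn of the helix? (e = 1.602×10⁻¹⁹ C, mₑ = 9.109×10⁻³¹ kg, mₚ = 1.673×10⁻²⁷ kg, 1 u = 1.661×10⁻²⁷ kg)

p ≈ 2.19×10⁻⁴ m

v∥ = v cosθ = 8.92×10⁵·cos37° ≈ 7.124×10⁵ m/s.
T = 2πm/(|q|B) = 2π(9.109×10⁻³¹)/((1.602×10⁻¹⁹)(0.116)) ≈ 3.080×10⁻¹⁰ s.
pitch = v∥ T = (7.124×10⁵)(3.080×10⁻¹⁰) ≈ 2.19×10⁻⁴ m.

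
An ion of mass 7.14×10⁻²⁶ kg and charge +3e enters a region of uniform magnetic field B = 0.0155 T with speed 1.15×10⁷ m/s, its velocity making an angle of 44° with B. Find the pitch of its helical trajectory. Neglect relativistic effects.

p ≈ 498 m

v∥ = v cosθ = 1.15×10⁷·cos44° ≈ 8.272×10⁶ m/s.
T = 2πm/(|q|B) = 2π(7.14×10⁻²⁶)/((4.806×10⁻¹⁹)(0.0155)) ≈ 6.022×10⁻⁵ s.
pitch = v∥ T = (8.272×10⁶)(6.022×10⁻⁵) ≈ 498 m.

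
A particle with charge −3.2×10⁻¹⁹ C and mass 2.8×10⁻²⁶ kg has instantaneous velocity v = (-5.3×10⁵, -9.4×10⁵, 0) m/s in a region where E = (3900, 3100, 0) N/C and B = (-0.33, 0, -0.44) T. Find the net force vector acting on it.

v×B = (4.14×10⁵, -2.33×10⁵, -3.10×10⁵) N/C.
E + v×B = (4.18×10⁵, -2.30×10⁵, -3.10×10⁵) N/C.
F = q(E + v×B) = (−3.2×10⁻¹⁹ C)·(4.18×10⁵, -2.30×10⁵, -3.10×10⁵) = (-1.34×10⁻¹³, 7.36×10⁻¹⁴, 9.93×10⁻¹⁴) N.

F ≈ (-1.34×10⁻¹³, 7.36×10⁻¹⁴, 9.93×10⁻¹⁴) N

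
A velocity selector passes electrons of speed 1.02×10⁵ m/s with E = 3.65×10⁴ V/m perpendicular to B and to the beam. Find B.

Balance of forces in the selector: qE = qvB ⇒ B = E/v.
B = 3.65×10⁴/1.02×10⁵ = 0.358 T.

B = 0.358 T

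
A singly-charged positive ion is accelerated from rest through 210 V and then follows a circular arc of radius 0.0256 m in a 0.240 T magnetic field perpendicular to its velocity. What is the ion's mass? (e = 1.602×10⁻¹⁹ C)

m ≈ 1.44×10⁻²⁶ kg

Combine |q|V = ½mv² and r = mv/(|q|B): eliminate v to get m = qB²r²/(2V).
m = (1.602×10⁻¹⁹)(0.240)²(0.0256)²/(2·210) ≈ 1.44×10⁻²⁶ kg.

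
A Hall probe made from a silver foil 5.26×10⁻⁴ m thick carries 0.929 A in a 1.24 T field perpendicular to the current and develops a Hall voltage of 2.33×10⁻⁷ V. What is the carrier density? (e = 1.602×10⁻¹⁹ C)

From V_H = IB/(n e t), n = IB/(V_H e t).
n = (0.929)(1.24)/((2.33×10⁻⁷)(1.602×10⁻¹⁹)(5.26×10⁻⁴)) ≈ 5.87×10²⁸ m⁻³.

n ≈ 5.87×10²⁸ m⁻³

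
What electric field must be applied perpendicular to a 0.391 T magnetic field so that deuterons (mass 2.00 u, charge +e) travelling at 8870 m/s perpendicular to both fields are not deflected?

For straight-line motion qE = qvB, so E = vB.
E = 8870 × 0.391 = 3470 V/m.

E = 3470 V/m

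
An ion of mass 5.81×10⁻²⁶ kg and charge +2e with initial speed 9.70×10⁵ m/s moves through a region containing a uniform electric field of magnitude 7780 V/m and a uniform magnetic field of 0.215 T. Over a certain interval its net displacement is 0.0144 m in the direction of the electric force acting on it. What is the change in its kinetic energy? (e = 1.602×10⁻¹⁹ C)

The magnetic force is always ⟂ v and does no work; only the electric force changes KE.
ΔKE = F_E · d = |q|E d = (3.204×10⁻¹⁹)(7780)(0.0144) ≈ 3.59×10⁻¹⁷ J.

ΔKE ≈ 3.59×10⁻¹⁷ J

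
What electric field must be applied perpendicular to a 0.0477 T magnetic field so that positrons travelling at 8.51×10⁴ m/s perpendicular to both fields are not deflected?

For straight-line motion qE = qvB, so E = vB.
E = 8.51×10⁴ × 0.0477 = 4060 V/m.

E = 4060 V/m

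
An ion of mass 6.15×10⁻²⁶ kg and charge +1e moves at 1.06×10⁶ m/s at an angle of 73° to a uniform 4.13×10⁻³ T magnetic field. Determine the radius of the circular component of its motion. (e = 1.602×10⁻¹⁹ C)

r ≈ 94.2 m

v⊥ = v sinθ = 1.06×10⁶·sin73° ≈ 1.014×10⁶ m/s.
r = m v⊥/(|q|B) = (6.15×10⁻²⁶)(1.014×10⁶)/((1.602×10⁻¹⁹)(4.13×10⁻³)) ≈ 94.2 m.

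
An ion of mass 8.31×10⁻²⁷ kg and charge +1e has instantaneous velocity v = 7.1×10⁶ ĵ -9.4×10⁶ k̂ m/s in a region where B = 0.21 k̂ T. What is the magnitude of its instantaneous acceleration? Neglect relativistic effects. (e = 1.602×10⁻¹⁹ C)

v×B = (1.49×10⁶, 0, 0) N/C.
F = q v×B = (1.602×10⁻¹⁹ C)·(1.49×10⁶, 0, 0) = (2.39×10⁻¹³, 0, 0) N.
|a| = |F|/m = 2.389×10⁻¹³/8.31×10⁻²⁷ ≈ 2.87×10¹³ m/s².

|a| ≈ 2.87×10¹³ m/s²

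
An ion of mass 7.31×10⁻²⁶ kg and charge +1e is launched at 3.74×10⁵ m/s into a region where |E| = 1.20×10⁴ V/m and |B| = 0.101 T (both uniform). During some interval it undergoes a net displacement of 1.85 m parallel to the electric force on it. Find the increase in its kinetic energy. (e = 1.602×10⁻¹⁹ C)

The magnetic force is always ⟂ v and does no work; only the electric force changes KE.
ΔKE = F_E · d = |q|E d = (1.602×10⁻¹⁹)(1.20×10⁴)(1.85) ≈ 3.56×10⁻¹⁵ J.

ΔKE ≈ 3.56×10⁻¹⁵ J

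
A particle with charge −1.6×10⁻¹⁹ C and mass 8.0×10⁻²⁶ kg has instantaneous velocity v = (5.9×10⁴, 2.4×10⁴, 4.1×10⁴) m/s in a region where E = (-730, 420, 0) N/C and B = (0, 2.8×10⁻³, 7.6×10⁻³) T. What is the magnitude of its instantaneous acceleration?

v×B = (67.6, -448, 165) N/C.
E + v×B = (-662, -28.4, 165) N/C.
F = q(E + v×B) = (−1.6×10⁻¹⁹ C)·(-662, -28.4, 165) = (1.06×10⁻¹⁶, 4.54×10⁻¹⁸, -2.64×10⁻¹⁷) N.
|a| = |F|/m = 1.093×10⁻¹⁶/8.0×10⁻²⁶ ≈ 1.37×10⁹ m/s².

|a| ≈ 1.37×10⁹ m/s²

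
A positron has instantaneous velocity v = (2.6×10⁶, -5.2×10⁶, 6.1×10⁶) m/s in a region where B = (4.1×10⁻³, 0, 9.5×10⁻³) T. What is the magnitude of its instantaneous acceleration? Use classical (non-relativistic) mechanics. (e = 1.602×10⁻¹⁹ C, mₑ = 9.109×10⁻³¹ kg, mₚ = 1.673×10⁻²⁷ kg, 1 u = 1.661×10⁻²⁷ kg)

|a| ≈ 9.46×10¹⁵ m/s²

v×B = (-4.94×10⁴, 310, 2.13×10⁴) N/C.
F = q v×B = (1.602×10⁻¹⁹ C)·(-4.94×10⁴, 310, 2.13×10⁴) = (-7.91×10⁻¹⁵, 4.97×10⁻¹⁷, 3.42×10⁻¹⁵) N.
|a| = |F|/m = 8.620×10⁻¹⁵/9.109×10⁻³¹ ≈ 9.46×10¹⁵ m/s².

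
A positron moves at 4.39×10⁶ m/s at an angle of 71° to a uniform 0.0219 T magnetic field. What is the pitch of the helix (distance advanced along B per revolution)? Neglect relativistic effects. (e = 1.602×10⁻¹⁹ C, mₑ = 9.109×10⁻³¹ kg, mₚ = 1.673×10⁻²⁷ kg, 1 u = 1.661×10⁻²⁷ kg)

v∥ = v cosθ = 4.39×10⁶·cos71° ≈ 1.429×10⁶ m/s.
T = 2πm/(|q|B) = 2π(9.109×10⁻³¹)/((1.602×10⁻¹⁹)(0.0219)) ≈ 1.631×10⁻⁹ s.
pitch = v∥ T = (1.429×10⁶)(1.631×10⁻⁹) ≈ 2.33×10⁻³ m.

p ≈ 2.33×10⁻³ m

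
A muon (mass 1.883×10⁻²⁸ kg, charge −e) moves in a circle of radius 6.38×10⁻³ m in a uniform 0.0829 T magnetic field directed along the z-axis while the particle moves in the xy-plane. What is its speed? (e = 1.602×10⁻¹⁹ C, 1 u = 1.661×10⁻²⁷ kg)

v ≈ 4.50×10⁵ m/s

From |q|vB = mv²/r, v = |q|Br/m.
v = (1.602×10⁻¹⁹)(0.0829)(6.38×10⁻³)/1.883×10⁻²⁸ ≈ 4.50×10⁵ m/s.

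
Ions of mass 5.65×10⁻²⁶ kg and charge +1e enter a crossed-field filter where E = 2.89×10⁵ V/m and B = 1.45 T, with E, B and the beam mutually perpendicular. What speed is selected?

v = 1.99×10⁵ m/s

For undeflected motion the electric and magnetic forces balance: qE = qvB.
v = E/B = 2.89×10⁵/1.45 = 1.99×10⁵ m/s.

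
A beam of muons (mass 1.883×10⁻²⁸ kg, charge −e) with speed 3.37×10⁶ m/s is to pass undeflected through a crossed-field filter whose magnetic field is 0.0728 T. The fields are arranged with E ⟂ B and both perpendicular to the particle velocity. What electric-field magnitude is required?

For straight-line motion qE = qvB, so E = vB.
E = 3.37×10⁶ × 0.0728 = 2.45×10⁵ V/m.

E = 2.45×10⁵ V/m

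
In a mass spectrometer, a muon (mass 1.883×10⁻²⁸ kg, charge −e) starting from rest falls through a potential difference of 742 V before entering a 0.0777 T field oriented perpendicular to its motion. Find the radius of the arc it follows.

Acceleration: |q|V = ½mv² ⇒ v = √(2|q|V/m) = √(2·1.602×10⁻¹⁹·742/1.883×10⁻²⁸) ≈ 1.124×10⁶ m/s.
In the field: r = mv/(|q|B) = (1.883×10⁻²⁸)(1.124×10⁶)/((1.602×10⁻¹⁹)(0.0777)) ≈ 0.0170 m.

r ≈ 0.0170 m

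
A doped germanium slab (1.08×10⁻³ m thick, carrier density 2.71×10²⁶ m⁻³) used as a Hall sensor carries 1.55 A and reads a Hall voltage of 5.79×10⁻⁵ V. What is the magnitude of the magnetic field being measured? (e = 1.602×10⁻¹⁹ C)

B ≈ 1.75 T

From V_H = IB/(n e t), B = V_H n e t / I.
B = (5.79×10⁻⁵)(2.71×10²⁶)(1.602×10⁻¹⁹)(1.08×10⁻³)/1.55 ≈ 1.75 T.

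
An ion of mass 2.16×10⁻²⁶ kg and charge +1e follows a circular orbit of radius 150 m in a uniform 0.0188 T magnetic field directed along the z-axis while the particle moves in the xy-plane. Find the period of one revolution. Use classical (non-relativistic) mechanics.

T ≈ 4.51×10⁻⁵ s

The cyclotron period depends only on m, q, B: T = 2πm/(|q|B).
T = 2π(2.16×10⁻²⁶)/((1.602×10⁻¹⁹)(0.0188)) ≈ 4.51×10⁻⁵ s.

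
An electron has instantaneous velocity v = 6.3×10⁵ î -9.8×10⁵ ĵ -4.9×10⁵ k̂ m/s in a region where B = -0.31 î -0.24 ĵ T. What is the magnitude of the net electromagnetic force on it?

v×B = (-1.18×10⁵, 1.52×10⁵, -4.55×10⁵) N/C.
F = q v×B = (−1.602×10⁻¹⁹ C)·(-1.18×10⁵, 1.52×10⁵, -4.55×10⁵) = (1.88×10⁻¹⁴, -2.43×10⁻¹⁴, 7.29×10⁻¹⁴) N.
|F| = 7.91×10⁻¹⁴ N.

|F| ≈ 7.91×10⁻¹⁴ N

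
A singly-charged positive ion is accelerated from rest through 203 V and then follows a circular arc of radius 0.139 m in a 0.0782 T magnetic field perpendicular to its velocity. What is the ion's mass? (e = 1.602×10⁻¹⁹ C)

m ≈ 4.66×10⁻²⁶ kg

Combine |q|V = ½mv² and r = mv/(|q|B): eliminate v to get m = qB²r²/(2V).
m = (1.602×10⁻¹⁹)(0.0782)²(0.139)²/(2·203) ≈ 4.66×10⁻²⁶ kg.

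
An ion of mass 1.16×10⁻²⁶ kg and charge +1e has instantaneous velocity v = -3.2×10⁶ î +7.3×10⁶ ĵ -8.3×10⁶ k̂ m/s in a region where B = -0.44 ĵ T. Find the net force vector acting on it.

F ≈ (-5.85×10⁻¹³, 0, 2.26×10⁻¹³) N

v×B = (-3.65×10⁶, 0, 1.41×10⁶) N/C.
F = q v×B = (1.602×10⁻¹⁹ C)·(-3.65×10⁶, 0, 1.41×10⁶) = (-5.85×10⁻¹³, 0, 2.26×10⁻¹³) N.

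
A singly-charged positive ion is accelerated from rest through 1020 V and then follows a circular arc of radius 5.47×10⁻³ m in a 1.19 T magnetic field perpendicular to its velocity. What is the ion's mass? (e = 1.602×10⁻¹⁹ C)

m ≈ 3.33×10⁻²⁷ kg

Combine |q|V = ½mv² and r = mv/(|q|B): eliminate v to get m = qB²r²/(2V).
m = (1.602×10⁻¹⁹)(1.19)²(5.47×10⁻³)²/(2·1020) ≈ 3.33×10⁻²⁷ kg.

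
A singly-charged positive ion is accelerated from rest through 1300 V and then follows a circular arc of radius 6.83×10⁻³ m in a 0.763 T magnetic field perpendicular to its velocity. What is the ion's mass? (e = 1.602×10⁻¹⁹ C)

Combine |q|V = ½mv² and r = mv/(|q|B): eliminate v to get m = qB²r²/(2V).
m = (1.602×10⁻¹⁹)(0.763)²(6.83×10⁻³)²/(2·1300) ≈ 1.67×10⁻²⁷ kg.

m ≈ 1.67×10⁻²⁷ kg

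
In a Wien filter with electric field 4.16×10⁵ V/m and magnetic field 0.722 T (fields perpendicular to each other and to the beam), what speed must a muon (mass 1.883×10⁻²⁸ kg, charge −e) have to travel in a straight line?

For undeflected motion the electric and magnetic forces balance: qE = qvB.
v = E/B = 4.16×10⁵/0.722 = 5.76×10⁵ m/s.

v = 5.76×10⁵ m/s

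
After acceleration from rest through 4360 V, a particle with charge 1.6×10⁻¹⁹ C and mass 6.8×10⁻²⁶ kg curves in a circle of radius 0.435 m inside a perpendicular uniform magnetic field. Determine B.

v = √(2|q|V/m) = √(2·1.6×10⁻¹⁹·4360/6.8×10⁻²⁶) ≈ 1.432×10⁵ m/s.
B = mv/(|q|r) = (6.8×10⁻²⁶)(1.432×10⁵)/((1.6×10⁻¹⁹)(0.435)) ≈ 0.140 T.

B ≈ 0.140 T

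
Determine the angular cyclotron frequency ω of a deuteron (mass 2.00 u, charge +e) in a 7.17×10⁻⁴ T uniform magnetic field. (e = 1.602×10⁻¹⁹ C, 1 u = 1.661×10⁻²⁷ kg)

ω = |q|B/m.
ω = (1.602×10⁻¹⁹)(7.17×10⁻⁴)/3.322×10⁻²⁷ ≈ 3.46×10⁴ rad/s.

ω ≈ 3.46×10⁴ rad/s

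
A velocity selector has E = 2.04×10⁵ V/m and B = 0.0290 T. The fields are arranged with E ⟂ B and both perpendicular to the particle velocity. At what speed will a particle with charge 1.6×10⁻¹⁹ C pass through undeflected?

v = 7.03×10⁶ m/s

Zero net Lorentz force requires |qE| = |q v×B|, i.e. E = vB.
v = E/B = 2.04×10⁵/0.0290 = 7.03×10⁶ m/s.
The result is independent of the particle's charge and mass.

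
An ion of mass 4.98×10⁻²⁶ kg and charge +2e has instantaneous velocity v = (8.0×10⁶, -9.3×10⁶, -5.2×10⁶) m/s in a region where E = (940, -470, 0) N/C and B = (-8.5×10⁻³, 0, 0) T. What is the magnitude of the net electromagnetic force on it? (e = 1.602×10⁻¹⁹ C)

v×B = (0, 4.42×10⁴, -7.90×10⁴) N/C.
E + v×B = (940, 4.37×10⁴, -7.90×10⁴) N/C.
F = q(E + v×B) = (3.204×10⁻¹⁹ C)·(940, 4.37×10⁴, -7.90×10⁴) = (3.01×10⁻¹⁶, 1.40×10⁻¹⁴, -2.53×10⁻¹⁴) N.
|F| = 2.89×10⁻¹⁴ N.

|F| ≈ 2.89×10⁻¹⁴ N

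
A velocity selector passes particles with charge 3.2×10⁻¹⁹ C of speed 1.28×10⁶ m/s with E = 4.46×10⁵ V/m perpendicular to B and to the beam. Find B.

Balance of forces in the selector: qE = qvB ⇒ B = E/v.
B = 4.46×10⁵/1.28×10⁶ = 0.348 T.

B = 0.348 T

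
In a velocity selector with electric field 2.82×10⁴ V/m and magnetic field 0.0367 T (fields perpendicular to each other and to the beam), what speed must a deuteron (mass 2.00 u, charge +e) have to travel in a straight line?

Zero net Lorentz force requires |qE| = |q v×B|, i.e. E = vB.
v = E/B = 2.82×10⁴/0.0367 = 7.68×10⁵ m/s.

v = 7.68×10⁵ m/s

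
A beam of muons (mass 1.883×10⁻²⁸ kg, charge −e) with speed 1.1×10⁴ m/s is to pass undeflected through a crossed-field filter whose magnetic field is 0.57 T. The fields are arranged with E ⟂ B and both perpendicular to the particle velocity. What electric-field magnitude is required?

E = 6300 V/m

For straight-line motion qE = qvB, so E = vB.
E = 1.1×10⁴ × 0.57 = 6300 V/m.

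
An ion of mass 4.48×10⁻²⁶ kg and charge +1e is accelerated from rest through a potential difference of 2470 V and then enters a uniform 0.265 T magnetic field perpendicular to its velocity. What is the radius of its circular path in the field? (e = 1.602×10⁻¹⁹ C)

Acceleration: |q|V = ½mv² ⇒ v = √(2|q|V/m) = √(2·1.602×10⁻¹⁹·2470/4.48×10⁻²⁶) ≈ 1.329×10⁵ m/s.
In the field: r = mv/(|q|B) = (4.48×10⁻²⁶)(1.329×10⁵)/((1.602×10⁻¹⁹)(0.265)) ≈ 0.140 m.

r ≈ 0.140 m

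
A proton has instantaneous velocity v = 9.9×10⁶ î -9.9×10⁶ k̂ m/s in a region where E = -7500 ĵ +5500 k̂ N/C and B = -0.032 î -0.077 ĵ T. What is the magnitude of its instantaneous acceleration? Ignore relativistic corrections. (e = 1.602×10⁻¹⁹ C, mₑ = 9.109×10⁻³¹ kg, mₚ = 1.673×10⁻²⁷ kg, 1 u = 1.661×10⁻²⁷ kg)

|a| ≈ 1.07×10¹⁴ m/s²

v×B = (-7.62×10⁵, 3.17×10⁵, -7.62×10⁵) N/C.
E + v×B = (-7.62×10⁵, 3.09×10⁵, -7.57×10⁵) N/C.
F = q(E + v×B) = (1.602×10⁻¹⁹ C)·(-7.62×10⁵, 3.09×10⁵, -7.57×10⁵) = (-1.22×10⁻¹³, 4.95×10⁻¹⁴, -1.21×10⁻¹³) N.
|a| = |F|/m = 1.791×10⁻¹³/1.673×10⁻²⁷ ≈ 1.07×10¹⁴ m/s².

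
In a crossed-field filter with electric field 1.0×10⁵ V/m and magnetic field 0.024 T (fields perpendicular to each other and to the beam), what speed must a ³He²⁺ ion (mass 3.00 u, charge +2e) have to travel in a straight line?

For undeflected motion the electric and magnetic forces balance: qE = qvB.
v = E/B = 1.0×10⁵/0.024 = 4.2×10⁶ m/s.
The result is independent of the particle's charge and mass.

v = 4.2×10⁶ m/s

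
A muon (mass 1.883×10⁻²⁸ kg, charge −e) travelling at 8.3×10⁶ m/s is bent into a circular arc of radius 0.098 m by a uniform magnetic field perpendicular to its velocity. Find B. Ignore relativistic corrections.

B ≈ 0.10 T

From |q|vB = mv²/r, B = mv/(|q|r).
B = (1.883×10⁻²⁸)(8.3×10⁶)/((1.602×10⁻¹⁹)(0.098)) ≈ 0.10 T.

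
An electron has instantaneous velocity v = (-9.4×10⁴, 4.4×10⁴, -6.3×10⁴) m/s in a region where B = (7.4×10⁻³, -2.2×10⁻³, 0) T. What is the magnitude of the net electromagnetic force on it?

|F| ≈ 8.02×10⁻¹⁷ N

v×B = (-139, -466, -119) N/C.
F = q v×B = (−1.602×10⁻¹⁹ C)·(-139, -466, -119) = (2.22×10⁻¹⁷, 7.47×10⁻¹⁷, 1.90×10⁻¹⁷) N.
|F| = 8.02×10⁻¹⁷ N.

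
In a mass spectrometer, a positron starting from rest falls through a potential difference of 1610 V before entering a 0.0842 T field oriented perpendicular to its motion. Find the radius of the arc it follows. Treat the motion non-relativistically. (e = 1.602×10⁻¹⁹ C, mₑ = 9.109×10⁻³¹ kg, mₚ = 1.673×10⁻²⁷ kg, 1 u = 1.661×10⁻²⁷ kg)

r ≈ 1.61×10⁻³ m

Acceleration: |q|V = ½mv² ⇒ v = √(2|q|V/m) = √(2·1.602×10⁻¹⁹·1610/9.109×10⁻³¹) ≈ 2.380×10⁷ m/s.
In the field: r = mv/(|q|B) = (9.109×10⁻³¹)(2.380×10⁷)/((1.602×10⁻¹⁹)(0.0842)) ≈ 1.61×10⁻³ m.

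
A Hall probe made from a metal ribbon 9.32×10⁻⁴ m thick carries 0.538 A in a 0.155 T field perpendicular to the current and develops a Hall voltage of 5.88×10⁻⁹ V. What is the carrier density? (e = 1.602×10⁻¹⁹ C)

From V_H = IB/(n e t), n = IB/(V_H e t).
n = (0.538)(0.155)/((5.88×10⁻⁹)(1.602×10⁻¹⁹)(9.32×10⁻⁴)) ≈ 9.50×10²⁸ m⁻³.

n ≈ 9.50×10²⁸ m⁻³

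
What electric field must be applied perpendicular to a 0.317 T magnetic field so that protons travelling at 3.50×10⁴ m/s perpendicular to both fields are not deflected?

For straight-line motion qE = qvB, so E = vB.
E = 3.50×10⁴ × 0.317 = 1.11×10⁴ V/m.

E = 1.11×10⁴ V/m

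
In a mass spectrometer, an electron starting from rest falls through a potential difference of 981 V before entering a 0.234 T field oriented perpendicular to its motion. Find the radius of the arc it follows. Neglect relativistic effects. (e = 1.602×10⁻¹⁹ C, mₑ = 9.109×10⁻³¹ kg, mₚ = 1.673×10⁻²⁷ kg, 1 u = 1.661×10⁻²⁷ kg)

r ≈ 4.51×10⁻⁴ m

Acceleration: |q|V = ½mv² ⇒ v = √(2|q|V/m) = √(2·1.602×10⁻¹⁹·981/9.109×10⁻³¹) ≈ 1.858×10⁷ m/s.
In the field: r = mv/(|q|B) = (9.109×10⁻³¹)(1.858×10⁷)/((1.602×10⁻¹⁹)(0.234)) ≈ 4.51×10⁻⁴ m.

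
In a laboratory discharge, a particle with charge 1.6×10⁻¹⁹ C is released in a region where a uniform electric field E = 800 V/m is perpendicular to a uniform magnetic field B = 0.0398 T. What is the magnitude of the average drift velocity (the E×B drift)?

v_d ≈ 2.01×10⁴ m/s

The E×B drift speed is v_d = E/B.
v_d = 800/0.0398 = 2.01×10⁴ m/s.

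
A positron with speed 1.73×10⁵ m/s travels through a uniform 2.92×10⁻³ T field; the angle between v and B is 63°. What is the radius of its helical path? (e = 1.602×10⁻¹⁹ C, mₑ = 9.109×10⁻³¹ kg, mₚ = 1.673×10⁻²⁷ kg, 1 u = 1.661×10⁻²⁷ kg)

v⊥ = v sinθ = 1.73×10⁵·sin63° ≈ 1.541×10⁵ m/s.
r = m v⊥/(|q|B) = (9.109×10⁻³¹)(1.541×10⁵)/((1.602×10⁻¹⁹)(2.92×10⁻³)) ≈ 3.00×10⁻⁴ m.

r ≈ 3.00×10⁻⁴ m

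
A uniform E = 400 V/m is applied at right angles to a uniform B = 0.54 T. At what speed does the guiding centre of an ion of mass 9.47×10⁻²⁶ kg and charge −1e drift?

The E×B drift speed is v_d = E/B.
v_d = 400/0.54 = 740 m/s.

v_d ≈ 740 m/s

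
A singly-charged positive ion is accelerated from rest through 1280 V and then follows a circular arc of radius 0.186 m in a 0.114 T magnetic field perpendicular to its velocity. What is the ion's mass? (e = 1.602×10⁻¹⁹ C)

m ≈ 2.81×10⁻²⁶ kg

Combine |q|V = ½mv² and r = mv/(|q|B): eliminate v to get m = qB²r²/(2V).
m = (1.602×10⁻¹⁹)(0.114)²(0.186)²/(2·1280) ≈ 2.81×10⁻²⁶ kg.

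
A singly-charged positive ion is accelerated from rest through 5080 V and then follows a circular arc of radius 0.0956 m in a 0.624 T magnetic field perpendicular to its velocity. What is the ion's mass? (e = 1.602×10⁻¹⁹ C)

Combine |q|V = ½mv² and r = mv/(|q|B): eliminate v to get m = qB²r²/(2V).
m = (1.602×10⁻¹⁹)(0.624)²(0.0956)²/(2·5080) ≈ 5.61×10⁻²⁶ kg.

m ≈ 5.61×10⁻²⁶ kg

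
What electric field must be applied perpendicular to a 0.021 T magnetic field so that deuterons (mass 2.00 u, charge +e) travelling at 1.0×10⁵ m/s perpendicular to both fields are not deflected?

For straight-line motion qE = qvB, so E = vB.
E = 1.0×10⁵ × 0.021 = 2100 V/m.

E = 2100 V/m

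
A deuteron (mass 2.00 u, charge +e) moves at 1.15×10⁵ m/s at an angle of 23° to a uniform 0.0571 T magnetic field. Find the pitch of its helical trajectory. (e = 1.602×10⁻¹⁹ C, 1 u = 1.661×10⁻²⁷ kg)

p ≈ 0.242 m

v∥ = v cosθ = 1.15×10⁵·cos23° ≈ 1.059×10⁵ m/s.
T = 2πm/(|q|B) = 2π(3.322×10⁻²⁷)/((1.602×10⁻¹⁹)(0.0571)) ≈ 2.282×10⁻⁶ s.
pitch = v∥ T = (1.059×10⁵)(2.282×10⁻⁶) ≈ 0.242 m.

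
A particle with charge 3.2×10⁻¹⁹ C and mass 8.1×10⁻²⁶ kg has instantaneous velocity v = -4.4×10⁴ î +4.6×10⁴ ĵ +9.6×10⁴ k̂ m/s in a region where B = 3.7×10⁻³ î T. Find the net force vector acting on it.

v×B = (0, 355, -170) N/C.
F = q v×B = (3.2×10⁻¹⁹ C)·(0, 355, -170) = (0, 1.14×10⁻¹⁶, -5.45×10⁻¹⁷) N.

F ≈ (0, 1.14×10⁻¹⁶, -5.45×10⁻¹⁷) N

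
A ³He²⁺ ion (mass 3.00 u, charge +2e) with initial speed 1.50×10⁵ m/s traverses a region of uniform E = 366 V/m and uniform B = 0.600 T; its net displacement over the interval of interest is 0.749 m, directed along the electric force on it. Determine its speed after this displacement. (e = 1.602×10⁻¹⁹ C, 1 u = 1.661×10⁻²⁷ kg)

v_f ≈ 2.40×10⁵ m/s

B does no work; ΔKE = |q|E d.
½mv_f² = ½mv₀² + |q|Ed = ½(4.983×10⁻²⁷)(1.50×10⁵)² + (3.204×10⁻¹⁹)(366)(0.749) ≈ 5.606×10⁻¹⁷ J + 8.783×10⁻¹⁷ J ≈ 1.439×10⁻¹⁶ J.
v_f = √(2·1.439×10⁻¹⁶/4.983×10⁻²⁷) ≈ 2.40×10⁵ m/s.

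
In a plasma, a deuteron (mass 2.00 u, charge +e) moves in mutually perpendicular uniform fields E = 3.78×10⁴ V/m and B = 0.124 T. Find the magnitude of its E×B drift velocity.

The steady drift has the magnetic force balancing the electric force, so v_d = E/B.
v_d = 3.78×10⁴/0.124 = 3.05×10⁵ m/s.

v_d ≈ 3.05×10⁵ m/s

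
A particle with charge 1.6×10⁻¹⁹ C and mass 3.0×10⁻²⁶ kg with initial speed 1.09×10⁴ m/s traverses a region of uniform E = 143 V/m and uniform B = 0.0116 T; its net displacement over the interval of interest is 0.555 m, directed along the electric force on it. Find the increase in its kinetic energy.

ΔKE ≈ 1.27×10⁻¹⁷ J

The magnetic force is always ⟂ v and does no work; only the electric force changes KE.
ΔKE = F_E · d = |q|E d = (1.6×10⁻¹⁹)(143)(0.555) ≈ 1.27×10⁻¹⁷ J.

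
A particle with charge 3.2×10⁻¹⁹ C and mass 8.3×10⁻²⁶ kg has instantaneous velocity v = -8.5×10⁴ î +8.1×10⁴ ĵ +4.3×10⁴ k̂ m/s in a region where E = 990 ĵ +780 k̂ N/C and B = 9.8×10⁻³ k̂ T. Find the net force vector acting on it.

F ≈ (2.54×10⁻¹⁶, 5.83×10⁻¹⁶, 2.50×10⁻¹⁶) N

v×B = (794, 833, 0) N/C.
E + v×B = (794, 1820, 780) N/C.
F = q(E + v×B) = (3.2×10⁻¹⁹ C)·(794, 1820, 780) = (2.54×10⁻¹⁶, 5.83×10⁻¹⁶, 2.50×10⁻¹⁶) N.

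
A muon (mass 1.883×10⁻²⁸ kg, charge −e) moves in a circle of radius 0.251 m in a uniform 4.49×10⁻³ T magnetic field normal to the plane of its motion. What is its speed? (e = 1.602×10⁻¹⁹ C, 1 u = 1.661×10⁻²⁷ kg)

From |q|vB = mv²/r, v = |q|Br/m.
v = (1.602×10⁻¹⁹)(4.49×10⁻³)(0.251)/1.883×10⁻²⁸ ≈ 9.59×10⁵ m/s.

v ≈ 9.59×10⁵ m/s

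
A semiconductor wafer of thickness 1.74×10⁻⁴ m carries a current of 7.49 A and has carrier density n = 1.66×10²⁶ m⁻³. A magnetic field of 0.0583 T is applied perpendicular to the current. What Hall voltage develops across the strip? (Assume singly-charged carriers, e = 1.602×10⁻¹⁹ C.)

V_H ≈ 9.44×10⁻⁵ V

V_H = IB/(n e t).
V_H = (7.49)(0.0583)/((1.66×10²⁶)(1.602×10⁻¹⁹)(1.74×10⁻⁴)) ≈ 9.44×10⁻⁵ V.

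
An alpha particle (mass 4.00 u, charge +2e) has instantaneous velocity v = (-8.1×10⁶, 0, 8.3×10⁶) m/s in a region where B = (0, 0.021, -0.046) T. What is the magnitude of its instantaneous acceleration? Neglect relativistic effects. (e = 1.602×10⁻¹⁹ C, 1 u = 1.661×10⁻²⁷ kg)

|a| ≈ 2.15×10¹³ m/s²

v×B = (-1.74×10⁵, -3.73×10⁵, -1.70×10⁵) N/C.
F = q v×B = (3.204×10⁻¹⁹ C)·(-1.74×10⁵, -3.73×10⁵, -1.70×10⁵) = (-5.58×10⁻¹⁴, -1.19×10⁻¹³, -5.45×10⁻¹⁴) N.
|a| = |F|/m = 1.426×10⁻¹³/6.644×10⁻²⁷ ≈ 2.15×10¹³ m/s².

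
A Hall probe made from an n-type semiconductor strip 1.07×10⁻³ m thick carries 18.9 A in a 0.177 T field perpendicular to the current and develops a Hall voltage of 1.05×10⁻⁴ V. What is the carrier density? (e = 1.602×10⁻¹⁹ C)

n ≈ 1.86×10²⁶ m⁻³

From V_H = IB/(n e t), n = IB/(V_H e t).
n = (18.9)(0.177)/((1.05×10⁻⁴)(1.602×10⁻¹⁹)(1.07×10⁻³)) ≈ 1.86×10²⁶ m⁻³.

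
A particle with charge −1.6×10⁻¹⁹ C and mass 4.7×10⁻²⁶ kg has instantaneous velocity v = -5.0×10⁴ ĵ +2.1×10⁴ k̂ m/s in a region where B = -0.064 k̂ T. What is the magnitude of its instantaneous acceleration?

v×B = (3200, 0, 0) N/C.
F = q v×B = (−1.6×10⁻¹⁹ C)·(3200, 0, 0) = (-5.12×10⁻¹⁶, 0, 0) N.
|a| = |F|/m = 5.120×10⁻¹⁶/4.7×10⁻²⁶ ≈ 1.09×10¹⁰ m/s².

|a| ≈ 1.09×10¹⁰ m/s²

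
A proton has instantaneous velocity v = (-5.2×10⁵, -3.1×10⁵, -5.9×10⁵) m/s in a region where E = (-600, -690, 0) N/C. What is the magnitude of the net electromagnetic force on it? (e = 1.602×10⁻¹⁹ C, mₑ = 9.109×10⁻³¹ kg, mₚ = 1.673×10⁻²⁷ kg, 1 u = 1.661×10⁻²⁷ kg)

Only an electric field acts, so F = qE = (1.602×10⁻¹⁹ C)·(-600, -690, 0) = (-9.61×10⁻¹⁷, -1.11×10⁻¹⁶, 0) N.
|F| = 1.46×10⁻¹⁶ N.

|F| ≈ 1.46×10⁻¹⁶ N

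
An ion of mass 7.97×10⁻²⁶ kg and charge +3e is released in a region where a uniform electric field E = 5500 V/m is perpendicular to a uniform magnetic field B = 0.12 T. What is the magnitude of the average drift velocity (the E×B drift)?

v_d ≈ 4.6×10⁴ m/s

In crossed fields the guiding centre drifts at v_d = |E×B|/B² = E/B, independent of charge and mass.
v_d = 5500/0.12 = 4.6×10⁴ m/s.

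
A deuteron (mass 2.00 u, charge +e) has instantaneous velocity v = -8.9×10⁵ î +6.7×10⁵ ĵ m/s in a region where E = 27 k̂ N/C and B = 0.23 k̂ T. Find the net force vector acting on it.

v×B = (1.54×10⁵, 2.05×10⁵, 0) N/C.
E + v×B = (1.54×10⁵, 2.05×10⁵, 27.0) N/C.
F = q(E + v×B) = (1.602×10⁻¹⁹ C)·(1.54×10⁵, 2.05×10⁵, 27.0) = (2.47×10⁻¹⁴, 3.28×10⁻¹⁴, 4.33×10⁻¹⁸) N.

F ≈ (2.47×10⁻¹⁴, 3.28×10⁻¹⁴, 4.33×10⁻¹⁸) N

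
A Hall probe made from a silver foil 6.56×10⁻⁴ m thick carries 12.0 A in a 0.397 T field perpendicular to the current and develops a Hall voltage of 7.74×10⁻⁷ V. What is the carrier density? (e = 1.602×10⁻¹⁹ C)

From V_H = IB/(n e t), n = IB/(V_H e t).
n = (12.0)(0.397)/((7.74×10⁻⁷)(1.602×10⁻¹⁹)(6.56×10⁻⁴)) ≈ 5.86×10²⁸ m⁻³.

n ≈ 5.86×10²⁸ m⁻³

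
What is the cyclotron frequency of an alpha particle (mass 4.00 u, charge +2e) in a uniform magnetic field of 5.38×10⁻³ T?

f ≈ 4.13×10⁴ Hz

f = |q|B/(2πm).
f = (3.204×10⁻¹⁹)(5.38×10⁻³)/(2π·6.644×10⁻²⁷) ≈ 4.13×10⁴ Hz.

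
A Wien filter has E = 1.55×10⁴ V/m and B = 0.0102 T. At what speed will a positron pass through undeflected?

v = 1.52×10⁶ m/s

For undeflected motion the electric and magnetic forces balance: qE = qvB.
v = E/B = 1.55×10⁴/0.0102 = 1.52×10⁶ m/s.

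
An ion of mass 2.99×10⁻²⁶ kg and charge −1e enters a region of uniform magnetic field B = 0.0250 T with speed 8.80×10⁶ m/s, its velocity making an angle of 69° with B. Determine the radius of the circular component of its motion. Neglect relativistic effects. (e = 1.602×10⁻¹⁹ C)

v⊥ = v sinθ = 8.80×10⁶·sin69° ≈ 8.216×10⁶ m/s.
r = m v⊥/(|q|B) = (2.99×10⁻²⁶)(8.216×10⁶)/((1.602×10⁻¹⁹)(0.0250)) ≈ 61.3 m.

r ≈ 61.3 m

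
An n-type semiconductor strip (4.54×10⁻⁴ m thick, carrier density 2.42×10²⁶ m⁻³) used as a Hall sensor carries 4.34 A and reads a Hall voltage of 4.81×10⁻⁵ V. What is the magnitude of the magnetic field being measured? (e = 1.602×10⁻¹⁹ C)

B ≈ 0.195 T

From V_H = IB/(n e t), B = V_H n e t / I.
B = (4.81×10⁻⁵)(2.42×10²⁶)(1.602×10⁻¹⁹)(4.54×10⁻⁴)/4.34 ≈ 0.195 T.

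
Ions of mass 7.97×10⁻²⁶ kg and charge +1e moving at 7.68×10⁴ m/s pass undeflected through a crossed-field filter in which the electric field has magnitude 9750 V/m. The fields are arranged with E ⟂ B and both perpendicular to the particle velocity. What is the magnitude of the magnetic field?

Balance of forces in the selector: qE = qvB ⇒ B = E/v.
B = 9750/7.68×10⁴ = 0.127 T.

B = 0.127 T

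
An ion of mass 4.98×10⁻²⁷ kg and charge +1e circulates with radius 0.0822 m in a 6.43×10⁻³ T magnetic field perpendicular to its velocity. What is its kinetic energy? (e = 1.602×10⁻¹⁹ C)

v = |q|Br/m, then KE = ½mv² = (qBr)²/(2m).
v = (1.602×10⁻¹⁹)(6.43×10⁻³)(0.0822)/4.98×10⁻²⁷ ≈ 1.700×10⁴ m/s.
KE = ½(4.98×10⁻²⁷)(1.700×10⁴)² ≈ 7.20×10⁻¹⁹ J.

KE ≈ 7.20×10⁻¹⁹ J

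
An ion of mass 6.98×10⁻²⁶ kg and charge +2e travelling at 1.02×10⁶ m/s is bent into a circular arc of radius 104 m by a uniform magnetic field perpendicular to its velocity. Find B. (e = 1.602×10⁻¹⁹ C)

B ≈ 2.14×10⁻³ T

From |q|vB = mv²/r, B = mv/(|q|r).
B = (6.98×10⁻²⁶)(1.02×10⁶)/((3.204×10⁻¹⁹)(104)) ≈ 2.14×10⁻³ T.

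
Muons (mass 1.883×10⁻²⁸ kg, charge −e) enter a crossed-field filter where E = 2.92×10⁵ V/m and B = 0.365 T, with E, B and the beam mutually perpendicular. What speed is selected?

v = 8.00×10⁵ m/s

Zero net Lorentz force requires |qE| = |q v×B|, i.e. E = vB.
v = E/B = 2.92×10⁵/0.365 = 8.00×10⁵ m/s.
The result is independent of the particle's charge and mass.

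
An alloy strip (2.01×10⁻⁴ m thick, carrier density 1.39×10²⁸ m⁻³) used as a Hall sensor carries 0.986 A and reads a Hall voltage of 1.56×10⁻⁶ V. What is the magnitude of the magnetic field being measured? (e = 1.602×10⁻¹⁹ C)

From V_H = IB/(n e t), B = V_H n e t / I.
B = (1.56×10⁻⁶)(1.39×10²⁸)(1.602×10⁻¹⁹)(2.01×10⁻⁴)/0.986 ≈ 0.708 T.

B ≈ 0.708 T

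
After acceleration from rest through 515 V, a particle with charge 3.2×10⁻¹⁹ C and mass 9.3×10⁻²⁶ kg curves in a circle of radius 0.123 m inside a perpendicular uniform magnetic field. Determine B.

v = √(2|q|V/m) = √(2·3.2×10⁻¹⁹·515/9.3×10⁻²⁶) ≈ 5.953×10⁴ m/s.
B = mv/(|q|r) = (9.3×10⁻²⁶)(5.953×10⁴)/((3.2×10⁻¹⁹)(0.123)) ≈ 0.141 T.

B ≈ 0.141 T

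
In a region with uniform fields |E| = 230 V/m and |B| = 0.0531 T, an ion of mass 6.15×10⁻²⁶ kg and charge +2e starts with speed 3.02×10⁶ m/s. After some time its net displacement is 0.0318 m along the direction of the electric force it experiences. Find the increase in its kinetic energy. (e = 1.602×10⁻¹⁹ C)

ΔKE ≈ 2.34×10⁻¹⁸ J

The magnetic force is always ⟂ v and does no work; only the electric force changes KE.
ΔKE = F_E · d = |q|E d = (3.204×10⁻¹⁹)(230)(0.0318) ≈ 2.34×10⁻¹⁸ J.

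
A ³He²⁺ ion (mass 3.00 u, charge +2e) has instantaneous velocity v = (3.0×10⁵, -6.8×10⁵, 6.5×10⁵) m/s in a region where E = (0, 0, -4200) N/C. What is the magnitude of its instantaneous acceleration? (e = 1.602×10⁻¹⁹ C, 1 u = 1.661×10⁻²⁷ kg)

Only an electric field acts, so F = qE = (3.204×10⁻¹⁹ C)·(0, 0, -4200) = (0, 0, -1.35×10⁻¹⁵) N.
|a| = |F|/m = 1.346×10⁻¹⁵/4.983×10⁻²⁷ ≈ 2.70×10¹¹ m/s².

|a| ≈ 2.70×10¹¹ m/s²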